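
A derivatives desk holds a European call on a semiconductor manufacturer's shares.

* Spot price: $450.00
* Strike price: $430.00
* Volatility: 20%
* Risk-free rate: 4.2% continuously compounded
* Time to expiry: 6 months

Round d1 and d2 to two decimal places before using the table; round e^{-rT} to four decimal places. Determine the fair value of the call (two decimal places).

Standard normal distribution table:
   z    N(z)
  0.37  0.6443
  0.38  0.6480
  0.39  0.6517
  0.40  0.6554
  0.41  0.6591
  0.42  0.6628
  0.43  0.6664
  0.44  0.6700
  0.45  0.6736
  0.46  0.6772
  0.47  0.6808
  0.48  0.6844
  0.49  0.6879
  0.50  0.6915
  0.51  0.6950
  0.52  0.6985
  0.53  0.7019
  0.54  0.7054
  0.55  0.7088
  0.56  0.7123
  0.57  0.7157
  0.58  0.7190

$41.47

σ√T = 0.2 × 0.7071 = 0.1414
d₁ = [ln(450/430) + (0.042 + ½·0.2²)·0.5] / (σ√T) = (0.0455 + 0.0310) / 0.1414 = 0.5407 ⇒ 0.54
d₂ = 0.5407 − 0.1414 = 0.3992 ⇒ 0.40
exp(−rT) = exp(−0.042·0.5) = 0.9792
C = 450·N(0.54) − 430·0.9792·N(0.40) = 450·0.7054 − 430·0.9792·0.6554 = 317.4300 − 275.9601 = 41.4699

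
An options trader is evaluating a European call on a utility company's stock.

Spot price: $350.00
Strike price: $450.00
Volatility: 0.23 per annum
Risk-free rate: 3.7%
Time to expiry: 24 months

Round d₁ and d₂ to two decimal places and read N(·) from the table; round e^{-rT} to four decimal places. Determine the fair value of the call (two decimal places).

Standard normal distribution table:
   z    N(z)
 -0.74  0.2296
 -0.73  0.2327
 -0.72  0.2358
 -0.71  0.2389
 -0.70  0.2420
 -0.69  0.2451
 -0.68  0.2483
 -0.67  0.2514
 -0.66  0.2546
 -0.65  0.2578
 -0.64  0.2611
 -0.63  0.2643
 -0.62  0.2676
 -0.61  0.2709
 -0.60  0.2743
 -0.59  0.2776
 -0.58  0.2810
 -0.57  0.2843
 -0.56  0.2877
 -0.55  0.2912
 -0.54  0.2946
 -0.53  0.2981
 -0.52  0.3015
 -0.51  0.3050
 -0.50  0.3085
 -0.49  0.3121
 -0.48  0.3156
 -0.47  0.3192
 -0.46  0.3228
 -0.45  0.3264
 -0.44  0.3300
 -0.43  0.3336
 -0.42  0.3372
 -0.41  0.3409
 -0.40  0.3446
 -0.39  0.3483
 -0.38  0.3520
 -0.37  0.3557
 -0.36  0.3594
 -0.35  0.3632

σ√T = 0.23 × 1.4142 = 0.3253
d₁ = [ln(350/450) + (0.037 + 0.23²/2)·2] / 0.3253 = [-0.2513 + 0.1269] / 0.3253 = -0.3825 which rounds to -0.38
d₂ = d₁ − σ√T = -0.3825 − 0.3253 = -0.7078 which rounds to -0.71
e^(−rT) = e^(−0.037·2) = 0.9287
C = 350·N(-0.38) − 450·0.9287·N(-0.71) = 350·0.3520 − 450·0.9287·0.2389 = 123.2000 − 99.8399 = 23.3601

$23.36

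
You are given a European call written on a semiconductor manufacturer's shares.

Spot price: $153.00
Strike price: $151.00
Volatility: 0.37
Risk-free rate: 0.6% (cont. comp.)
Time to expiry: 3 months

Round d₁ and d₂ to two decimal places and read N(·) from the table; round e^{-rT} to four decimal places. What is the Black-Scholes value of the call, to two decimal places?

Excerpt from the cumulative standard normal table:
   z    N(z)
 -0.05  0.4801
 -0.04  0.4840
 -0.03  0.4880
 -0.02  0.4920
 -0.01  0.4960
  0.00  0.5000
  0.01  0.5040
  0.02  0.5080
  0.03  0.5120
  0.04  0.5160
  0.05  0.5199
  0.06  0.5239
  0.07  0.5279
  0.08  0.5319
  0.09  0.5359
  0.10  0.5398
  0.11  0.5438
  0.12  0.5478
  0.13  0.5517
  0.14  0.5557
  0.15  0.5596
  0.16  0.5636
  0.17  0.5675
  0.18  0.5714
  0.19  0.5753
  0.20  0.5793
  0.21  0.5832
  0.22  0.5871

$12.04

σ√T = 0.37 × 0.5000 = 0.1850
ln(S/K) + (r + σ²/2)T = ln(153/151) + (0.006 + 0.37²/2)·0.25 = 0.0132 + 0.0186 = 0.0318
d₁ = 0.0318 / 0.1850 = 0.1717 → 0.17
d₂ = d₁ − σ√T = 0.1717 − 0.1850 = -0.0133 → -0.01
exp(−rT) = exp(−0.006·0.25) = 0.9985
N(d₁) = N(0.17) = 0.5675;  N(d₂) = N(-0.01) = 0.4960
C = 153·0.5675 − 151·0.9985·0.4960 = 86.8275 − 74.7837 = 12.0438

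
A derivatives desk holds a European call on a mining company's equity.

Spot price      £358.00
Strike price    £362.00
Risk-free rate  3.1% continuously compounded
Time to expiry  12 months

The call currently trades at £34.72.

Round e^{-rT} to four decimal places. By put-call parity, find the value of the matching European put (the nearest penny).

e^(−rT) = e^(−0.031·1) = 0.9695
Put-call parity: C − P = S − K·e^(−rT) = 358 − 362·0.9695 = 358 − 350.9590 = 7.0410
P = C − (C − P) = 34.72 − (7.0410) = 27.6790

£27.68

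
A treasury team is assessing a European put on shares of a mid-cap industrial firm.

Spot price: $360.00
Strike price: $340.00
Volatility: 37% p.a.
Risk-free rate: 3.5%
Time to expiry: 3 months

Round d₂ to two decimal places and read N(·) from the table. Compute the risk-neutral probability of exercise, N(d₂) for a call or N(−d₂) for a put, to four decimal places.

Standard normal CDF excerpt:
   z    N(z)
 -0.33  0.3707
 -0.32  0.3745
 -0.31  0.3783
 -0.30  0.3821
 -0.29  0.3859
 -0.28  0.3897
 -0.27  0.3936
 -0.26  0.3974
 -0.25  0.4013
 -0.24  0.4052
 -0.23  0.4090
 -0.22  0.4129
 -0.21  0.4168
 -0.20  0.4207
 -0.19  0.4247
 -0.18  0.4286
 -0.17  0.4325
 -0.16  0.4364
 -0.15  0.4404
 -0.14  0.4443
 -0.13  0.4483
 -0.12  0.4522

T = 0.25;  σ√T = 0.1850
d₁ = [ln(360/340) + (0.035 + ½·0.37²)·0.25] / (σ√T) = (0.0572 + 0.0259) / 0.1850 = 0.4488 → 0.45
d₂ = 0.4488 − 0.1850 = 0.2638 → 0.26
Pr(exercise) under Q = N(−d₂) = N(-0.26) = 0.3974

0.3974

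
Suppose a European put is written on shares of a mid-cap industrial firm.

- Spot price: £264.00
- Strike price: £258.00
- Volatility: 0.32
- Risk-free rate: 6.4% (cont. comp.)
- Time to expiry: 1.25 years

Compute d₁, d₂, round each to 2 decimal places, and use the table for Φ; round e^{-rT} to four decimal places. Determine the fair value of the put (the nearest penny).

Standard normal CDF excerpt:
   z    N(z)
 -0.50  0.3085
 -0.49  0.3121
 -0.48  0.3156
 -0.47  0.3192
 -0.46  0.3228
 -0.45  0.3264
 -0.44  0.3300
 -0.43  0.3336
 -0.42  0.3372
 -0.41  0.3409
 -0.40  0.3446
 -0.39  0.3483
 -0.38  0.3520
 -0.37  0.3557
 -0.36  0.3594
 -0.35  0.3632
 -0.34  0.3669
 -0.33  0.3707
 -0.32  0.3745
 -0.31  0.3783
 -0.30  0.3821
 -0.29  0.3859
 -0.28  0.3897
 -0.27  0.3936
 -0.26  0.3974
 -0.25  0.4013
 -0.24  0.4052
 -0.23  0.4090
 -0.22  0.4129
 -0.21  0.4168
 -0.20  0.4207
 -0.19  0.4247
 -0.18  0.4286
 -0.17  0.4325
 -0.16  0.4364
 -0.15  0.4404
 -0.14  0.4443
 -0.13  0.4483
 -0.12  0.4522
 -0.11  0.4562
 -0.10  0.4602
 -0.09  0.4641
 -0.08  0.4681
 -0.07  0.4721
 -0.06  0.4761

£24.38

T = 1.25;  σ√T = 0.3578
d₁ = [ln(264/258) + (0.064 + 0.32²/2)·1.25] / 0.3578 = [0.0230 + 0.1440] / 0.3578 = 0.4667 ≈ 0.47
d₂ = d₁ − σ√T = 0.4667 − 0.3578 = 0.1090 ≈ 0.11
exp(−rT) = exp(−0.064·1.25) = 0.9231
N(−d₂) = N(-0.11) = 0.4562;  N(−d₁) = N(-0.47) = 0.3192
P = 258·0.9231·0.4562 − 264·0.3192 = 108.6485 − 84.2688 = 24.3797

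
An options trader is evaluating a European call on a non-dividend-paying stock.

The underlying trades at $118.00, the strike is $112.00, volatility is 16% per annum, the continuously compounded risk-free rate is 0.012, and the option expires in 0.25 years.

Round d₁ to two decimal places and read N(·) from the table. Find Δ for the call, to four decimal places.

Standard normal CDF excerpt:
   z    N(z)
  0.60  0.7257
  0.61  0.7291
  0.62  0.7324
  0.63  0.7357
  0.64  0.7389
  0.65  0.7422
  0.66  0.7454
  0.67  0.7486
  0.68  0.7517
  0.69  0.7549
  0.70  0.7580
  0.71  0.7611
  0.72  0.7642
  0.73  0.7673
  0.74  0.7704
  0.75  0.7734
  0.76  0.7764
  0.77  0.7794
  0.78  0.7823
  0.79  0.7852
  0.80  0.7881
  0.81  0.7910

0.7673

σ√T = 0.16·√0.25 = 0.0800
d₁ = [ln(118/112) + (0.012 + 0.16²/2)·0.25] / 0.0800 = [0.0522 + 0.0062] / 0.0800 = 0.7298 → 0.73
N(d₁) = N(0.73) = 0.7673
Δ_call = N(d₁) = 0.7673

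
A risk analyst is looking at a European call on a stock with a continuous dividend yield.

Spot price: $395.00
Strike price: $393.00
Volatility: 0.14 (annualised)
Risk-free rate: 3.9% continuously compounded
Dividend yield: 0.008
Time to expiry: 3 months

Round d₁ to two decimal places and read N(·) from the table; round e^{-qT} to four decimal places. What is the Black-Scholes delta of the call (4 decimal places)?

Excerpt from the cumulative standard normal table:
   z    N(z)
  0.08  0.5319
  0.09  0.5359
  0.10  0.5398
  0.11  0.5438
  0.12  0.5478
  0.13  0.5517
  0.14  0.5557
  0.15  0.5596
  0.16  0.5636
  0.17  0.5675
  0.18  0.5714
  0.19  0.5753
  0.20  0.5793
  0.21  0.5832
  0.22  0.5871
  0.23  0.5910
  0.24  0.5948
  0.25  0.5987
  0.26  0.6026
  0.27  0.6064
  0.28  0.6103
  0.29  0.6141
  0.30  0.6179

T = 0.25;  σ√T = 0.0700
d₁ = [ln(395/393) + (0.039 − 0.008 + ½·0.14²)·0.25] / (σ√T) = (0.0051 + 0.0102) / 0.0700 = 0.2182 → 0.22
N(d₁) = N(0.22) = 0.5871
Δ_call = exp(−qT)·N(d₁) = 0.9980·0.5871 = 0.5859

0.5859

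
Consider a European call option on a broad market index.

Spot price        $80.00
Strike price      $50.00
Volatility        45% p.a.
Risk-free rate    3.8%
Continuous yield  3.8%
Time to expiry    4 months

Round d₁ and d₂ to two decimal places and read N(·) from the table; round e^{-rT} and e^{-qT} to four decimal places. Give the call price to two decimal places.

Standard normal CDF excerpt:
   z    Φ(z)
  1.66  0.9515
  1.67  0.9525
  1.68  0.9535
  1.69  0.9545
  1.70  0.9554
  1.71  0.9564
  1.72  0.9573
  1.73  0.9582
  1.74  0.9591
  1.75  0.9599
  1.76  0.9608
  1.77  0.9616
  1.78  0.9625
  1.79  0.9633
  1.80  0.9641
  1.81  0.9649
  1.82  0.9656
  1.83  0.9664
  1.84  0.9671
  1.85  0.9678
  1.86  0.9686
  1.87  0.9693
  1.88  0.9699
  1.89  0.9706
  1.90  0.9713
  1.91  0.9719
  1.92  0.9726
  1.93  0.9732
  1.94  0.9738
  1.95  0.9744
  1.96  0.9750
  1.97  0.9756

$29.85

T = 0.3333;  σ√T = 0.2598
d₁ = [ln(80/50) + (0.038 − 0.038 + 0.45²/2)·0.3333] / 0.2598 = [0.4700 + 0.0338] / 0.2598 = 1.9389 which rounds to 1.94
d₂ = d₁ − σ√T = 1.9389 − 0.2598 = 1.6791 which rounds to 1.68
exp(−qT) = exp(−0.038·0.3333) = 0.9874;  exp(−rT) = exp(−0.038·0.3333) = 0.9874
N(d₁) = N(1.94) = 0.9738;  N(d₂) = N(1.68) = 0.9535
C = 80·0.9874·0.9738 − 50·0.9874·0.9535 = 76.9224 − 47.0743 = 29.8481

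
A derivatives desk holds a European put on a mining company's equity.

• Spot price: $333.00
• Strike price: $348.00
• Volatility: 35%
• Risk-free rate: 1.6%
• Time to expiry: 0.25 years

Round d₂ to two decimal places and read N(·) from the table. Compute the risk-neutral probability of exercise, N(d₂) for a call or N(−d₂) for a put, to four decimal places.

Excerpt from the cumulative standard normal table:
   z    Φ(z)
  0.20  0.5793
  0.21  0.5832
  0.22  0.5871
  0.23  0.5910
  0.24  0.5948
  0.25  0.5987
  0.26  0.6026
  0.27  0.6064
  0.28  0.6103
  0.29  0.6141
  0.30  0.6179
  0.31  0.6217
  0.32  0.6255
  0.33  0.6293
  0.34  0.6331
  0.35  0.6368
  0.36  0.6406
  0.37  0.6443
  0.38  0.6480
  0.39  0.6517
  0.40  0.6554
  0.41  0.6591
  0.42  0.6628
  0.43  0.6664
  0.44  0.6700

0.6255

σ√T = 0.35·√0.25 = 0.1750
d₁ = [ln(333/348) + (0.016 + ½·0.35²)·0.25] / (σ√T) = (-0.0441 + 0.0193) / 0.1750 = -0.1414 ≈ -0.14
d₂ = -0.1414 − 0.1750 = -0.3164 ≈ -0.32
Risk-neutral Pr[S_T < K] = N(−d₂) = N(0.32) = 0.6255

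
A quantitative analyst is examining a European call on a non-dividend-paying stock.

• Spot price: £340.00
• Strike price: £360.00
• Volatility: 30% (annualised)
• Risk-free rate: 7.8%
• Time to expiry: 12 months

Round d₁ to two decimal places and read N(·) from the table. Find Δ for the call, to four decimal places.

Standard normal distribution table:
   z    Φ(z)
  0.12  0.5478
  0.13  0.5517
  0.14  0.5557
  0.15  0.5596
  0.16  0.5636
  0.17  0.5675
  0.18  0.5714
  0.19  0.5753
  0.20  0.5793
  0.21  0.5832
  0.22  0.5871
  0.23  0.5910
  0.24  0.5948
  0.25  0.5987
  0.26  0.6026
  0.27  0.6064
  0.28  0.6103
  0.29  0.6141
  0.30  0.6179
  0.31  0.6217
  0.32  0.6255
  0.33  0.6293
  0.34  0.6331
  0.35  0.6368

0.5871

σ√T = 0.3 × 1.0000 = 0.3000
d₁ = [ln(340/360) + (0.078 + ½·0.3²)·1] / (σ√T) = (-0.0572 + 0.1230) / 0.3000 = 0.2195 ≈ 0.22
N(d₁) = N(0.22) = 0.5871
Δ_call = N(d₁) = 0.5871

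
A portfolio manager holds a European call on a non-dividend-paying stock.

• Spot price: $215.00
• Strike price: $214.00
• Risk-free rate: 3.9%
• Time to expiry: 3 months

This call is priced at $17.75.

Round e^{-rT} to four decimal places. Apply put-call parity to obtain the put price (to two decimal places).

$14.67

e^(−rT) = e^(−0.039·0.25) = 0.9903
Put-call parity: C − P = S − K·e^(−rT) = 215 − 214·0.9903 = 215 − 211.9242 = 3.0758
P = C − (C − P) = 17.75 − (3.0758) = 14.6742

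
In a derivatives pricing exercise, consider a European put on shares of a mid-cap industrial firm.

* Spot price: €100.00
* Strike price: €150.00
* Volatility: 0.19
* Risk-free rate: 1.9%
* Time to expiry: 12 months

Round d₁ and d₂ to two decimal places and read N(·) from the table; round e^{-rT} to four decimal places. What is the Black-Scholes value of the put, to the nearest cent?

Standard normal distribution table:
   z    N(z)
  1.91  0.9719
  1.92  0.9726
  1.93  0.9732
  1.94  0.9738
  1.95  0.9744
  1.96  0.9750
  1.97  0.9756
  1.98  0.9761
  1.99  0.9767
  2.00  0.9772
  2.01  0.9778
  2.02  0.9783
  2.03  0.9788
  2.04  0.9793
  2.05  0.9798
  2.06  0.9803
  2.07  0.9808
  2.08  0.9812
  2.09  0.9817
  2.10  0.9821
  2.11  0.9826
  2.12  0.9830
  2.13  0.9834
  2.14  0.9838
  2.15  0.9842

€47.36

T = 1;  σ√T = 0.1900
ln(S/K) + (r + σ²/2)T = ln(100/150) + (0.019 + 0.19²/2)·1 = -0.4055 + 0.0370 = -0.3684
d₁ = -0.3684 / 0.1900 = -1.9390 → -1.94
d₂ = d₁ − σ√T = -1.9390 − 0.1900 = -2.1290 → -2.13
e^(−rT) = e^(−0.019·1) = 0.9812
N(−d₂) = N(2.13) = 0.9834;  N(−d₁) = N(1.94) = 0.9738
P = 150·0.9812·0.9834 − 100·0.9738 = 144.7368 − 97.3800 = 47.3568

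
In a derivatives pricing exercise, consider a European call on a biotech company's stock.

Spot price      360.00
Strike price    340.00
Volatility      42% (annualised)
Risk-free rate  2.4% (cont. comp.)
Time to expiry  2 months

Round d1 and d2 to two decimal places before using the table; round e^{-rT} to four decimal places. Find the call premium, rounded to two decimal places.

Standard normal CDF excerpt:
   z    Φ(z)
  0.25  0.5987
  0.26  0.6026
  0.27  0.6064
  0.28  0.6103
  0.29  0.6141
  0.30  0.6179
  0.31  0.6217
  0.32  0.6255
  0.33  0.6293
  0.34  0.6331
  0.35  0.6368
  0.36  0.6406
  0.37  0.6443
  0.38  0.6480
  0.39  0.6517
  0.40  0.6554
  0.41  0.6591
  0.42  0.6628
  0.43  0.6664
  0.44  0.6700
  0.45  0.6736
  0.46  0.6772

35.85

σ√T = 0.42·√0.1667 = 0.1715
d₁ = [ln(360/340) + (0.024 + ½·0.42²)·0.1667] / (σ√T) = (0.0572 + 0.0187) / 0.1715 = 0.4424 ⇒ 0.44
d₂ = 0.4424 − 0.1715 = 0.2710 ⇒ 0.27
e^(−rT) = e^(−0.024·0.1667) = 0.9960
N(d₁) = N(0.44) = 0.6700;  N(d₂) = N(0.27) = 0.6064
C = 360·0.6700 − 340·0.9960·0.6064 = 241.2000 − 205.3513 = 35.8487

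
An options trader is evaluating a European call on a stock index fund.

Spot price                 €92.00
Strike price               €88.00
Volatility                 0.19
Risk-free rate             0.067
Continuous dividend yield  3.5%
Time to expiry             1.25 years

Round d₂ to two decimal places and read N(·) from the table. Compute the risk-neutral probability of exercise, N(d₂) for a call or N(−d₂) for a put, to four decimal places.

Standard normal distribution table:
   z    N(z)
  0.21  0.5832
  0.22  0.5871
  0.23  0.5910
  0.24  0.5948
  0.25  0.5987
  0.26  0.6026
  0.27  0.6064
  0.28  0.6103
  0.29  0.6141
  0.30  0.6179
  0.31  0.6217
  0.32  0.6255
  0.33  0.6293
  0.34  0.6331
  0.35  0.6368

σ√T = 0.19 × 1.1180 = 0.2124
d₁ = [ln(92/88) + (0.067 − 0.035 + 0.19²/2)·1.25] / 0.2124 = [0.0445 + 0.0626] / 0.2124 = 0.5038 ⇒ 0.50
d₂ = d₁ − σ√T = 0.5038 − 0.2124 = 0.2913 ⇒ 0.29
Pr(exercise) under Q = N(d₂) = 0.6141

0.6141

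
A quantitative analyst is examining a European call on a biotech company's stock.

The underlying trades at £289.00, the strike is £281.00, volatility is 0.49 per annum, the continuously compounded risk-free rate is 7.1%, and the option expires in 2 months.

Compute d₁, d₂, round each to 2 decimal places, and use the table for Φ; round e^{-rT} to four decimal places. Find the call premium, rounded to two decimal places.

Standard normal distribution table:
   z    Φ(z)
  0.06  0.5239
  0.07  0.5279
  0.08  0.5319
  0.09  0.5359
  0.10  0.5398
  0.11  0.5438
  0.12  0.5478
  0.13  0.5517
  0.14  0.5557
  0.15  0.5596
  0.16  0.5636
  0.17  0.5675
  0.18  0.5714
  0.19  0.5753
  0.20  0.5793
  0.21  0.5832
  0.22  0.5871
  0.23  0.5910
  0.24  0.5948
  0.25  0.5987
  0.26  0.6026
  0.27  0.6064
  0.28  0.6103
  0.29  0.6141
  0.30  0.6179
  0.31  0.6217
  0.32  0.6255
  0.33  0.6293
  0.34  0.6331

T = 0.1667;  σ√T = 0.2000
d₁ = [ln(289/281) + (0.071 + ½·0.49²)·0.1667] / (σ√T) = (0.0281 + 0.0318) / 0.2000 = 0.2995 ⇒ 0.30
d₂ = 0.2995 − 0.2000 = 0.0995 ⇒ 0.10
e^(−rT) = e^(−0.071·0.1667) = 0.9882
N(d₁) = N(0.30) = 0.6179;  N(d₂) = N(0.10) = 0.5398
C = 289·0.6179 − 281·0.9882·0.5398 = 178.5731 − 149.8939 = 28.6792

£28.68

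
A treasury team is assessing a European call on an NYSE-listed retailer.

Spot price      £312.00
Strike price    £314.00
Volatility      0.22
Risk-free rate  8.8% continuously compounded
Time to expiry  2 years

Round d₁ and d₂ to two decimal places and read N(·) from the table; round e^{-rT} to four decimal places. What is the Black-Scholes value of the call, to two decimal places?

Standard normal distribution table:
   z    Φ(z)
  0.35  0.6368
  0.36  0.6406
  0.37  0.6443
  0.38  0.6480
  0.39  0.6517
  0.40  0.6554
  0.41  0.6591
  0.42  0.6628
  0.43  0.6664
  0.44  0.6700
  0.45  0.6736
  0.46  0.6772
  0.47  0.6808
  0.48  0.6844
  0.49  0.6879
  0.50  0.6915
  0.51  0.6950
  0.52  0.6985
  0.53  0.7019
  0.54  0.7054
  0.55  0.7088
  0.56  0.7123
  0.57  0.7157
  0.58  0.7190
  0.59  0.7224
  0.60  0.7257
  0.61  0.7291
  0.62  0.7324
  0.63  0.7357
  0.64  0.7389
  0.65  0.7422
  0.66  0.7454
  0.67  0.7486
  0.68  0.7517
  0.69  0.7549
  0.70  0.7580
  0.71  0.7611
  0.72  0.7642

σ√T = 0.22·√2 = 0.3111
d₁ = [ln(312/314) + (0.088 + 0.22²/2)·2] / 0.3111 = [-0.0064 + 0.2244] / 0.3111 = 0.7007 ≈ 0.70
d₂ = d₁ − σ√T = 0.7007 − 0.3111 = 0.3896 ≈ 0.39
e^(−rT) = e^(−0.088·2) = 0.8386
N(d₁) = N(0.70) = 0.7580;  N(d₂) = N(0.39) = 0.6517
C = 312·0.7580 − 314·0.8386·0.6517 = 236.4960 − 171.6059 = 64.8901

£64.89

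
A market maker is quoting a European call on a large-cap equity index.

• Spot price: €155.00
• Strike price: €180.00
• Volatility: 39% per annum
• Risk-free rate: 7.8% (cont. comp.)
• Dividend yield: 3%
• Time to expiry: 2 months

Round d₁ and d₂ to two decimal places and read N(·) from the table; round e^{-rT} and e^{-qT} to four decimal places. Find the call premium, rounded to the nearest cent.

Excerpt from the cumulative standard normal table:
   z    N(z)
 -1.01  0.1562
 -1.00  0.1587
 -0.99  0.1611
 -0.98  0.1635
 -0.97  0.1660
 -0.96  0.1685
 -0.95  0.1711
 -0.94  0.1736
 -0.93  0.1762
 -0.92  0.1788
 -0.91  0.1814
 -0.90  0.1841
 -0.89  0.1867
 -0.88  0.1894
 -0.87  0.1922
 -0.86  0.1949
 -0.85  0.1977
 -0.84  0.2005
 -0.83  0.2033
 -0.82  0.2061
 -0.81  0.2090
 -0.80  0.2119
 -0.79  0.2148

T = 0.1667;  σ√T = 0.1592
d₁ = [ln(155/180) + (0.078 − 0.03 + 0.39²/2)·0.1667] / 0.1592 = [-0.1495 + 0.0207] / 0.1592 = -0.8093 ≈ -0.81
d₂ = d₁ − σ√T = -0.8093 − 0.1592 = -0.9685 ≈ -0.97
exp(−qT) = exp(−0.03·0.1667) = 0.9950;  exp(−rT) = exp(−0.078·0.1667) = 0.9871
C = 155·0.9950·N(-0.81) − 180·0.9871·N(-0.97) = 155·0.9950·0.2090 − 180·0.9871·0.1660 = 32.2330 − 29.4945 = 2.7385

€2.74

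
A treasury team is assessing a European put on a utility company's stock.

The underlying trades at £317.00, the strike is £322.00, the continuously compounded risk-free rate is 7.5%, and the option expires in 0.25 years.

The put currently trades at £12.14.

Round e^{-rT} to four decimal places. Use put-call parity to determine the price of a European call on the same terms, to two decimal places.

exp(−rT) = exp(−0.075·0.25) = 0.9814
Put-call parity: C − P = S − K·e^(−rT) = 317 − 322·0.9814 = 317 − 316.0108 = 0.9892
C = P + (C − P) = 12.14 + (0.9892) = 13.1292

£13.13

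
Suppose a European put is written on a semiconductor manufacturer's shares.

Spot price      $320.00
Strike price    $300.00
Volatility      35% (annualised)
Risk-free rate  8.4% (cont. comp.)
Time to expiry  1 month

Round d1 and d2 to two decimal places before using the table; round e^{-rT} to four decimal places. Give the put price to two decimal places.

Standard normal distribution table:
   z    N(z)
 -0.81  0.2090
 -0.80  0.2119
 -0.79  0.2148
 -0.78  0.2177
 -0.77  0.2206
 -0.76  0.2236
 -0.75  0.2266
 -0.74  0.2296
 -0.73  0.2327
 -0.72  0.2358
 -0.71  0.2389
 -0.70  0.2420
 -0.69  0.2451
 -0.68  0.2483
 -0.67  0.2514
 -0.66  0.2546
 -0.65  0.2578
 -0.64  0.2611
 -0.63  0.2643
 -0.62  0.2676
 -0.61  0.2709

$4.29

T = 0.08333;  σ√T = 0.1010
d₁ = [ln(320/300) + (0.084 + 0.35²/2)·0.08333] / 0.1010 = [0.0645 + 0.0121] / 0.1010 = 0.7586 ⇒ 0.76
d₂ = d₁ − σ√T = 0.7586 − 0.1010 = 0.6575 ⇒ 0.66
exp(−rT) = exp(−0.084·0.08333) = 0.9930
P = 300·0.9930·N(-0.66) − 320·N(-0.76) = 300·0.9930·0.2546 − 320·0.2236 = 75.8453 − 71.5520 = 4.2933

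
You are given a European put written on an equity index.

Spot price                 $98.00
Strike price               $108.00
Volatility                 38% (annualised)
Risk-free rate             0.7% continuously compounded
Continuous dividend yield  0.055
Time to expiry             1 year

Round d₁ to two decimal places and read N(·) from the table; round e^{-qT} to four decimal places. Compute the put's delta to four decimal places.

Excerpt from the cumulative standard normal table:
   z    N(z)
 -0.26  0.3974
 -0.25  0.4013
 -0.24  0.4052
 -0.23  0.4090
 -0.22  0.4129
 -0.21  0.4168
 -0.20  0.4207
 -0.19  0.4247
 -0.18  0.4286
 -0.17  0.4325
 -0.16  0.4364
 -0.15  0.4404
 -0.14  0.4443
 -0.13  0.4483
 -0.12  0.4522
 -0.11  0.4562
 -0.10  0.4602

σ√T = 0.38·√1 = 0.3800
ln(S/K) + (r − q + σ²/2)T = ln(98/108) + (0.007 − 0.055 + 0.38²/2)·1 = -0.0972 + 0.0242 = -0.0730
d₁ = -0.0730 / 0.3800 = -0.1920 which rounds to -0.19
N(d₁) = N(-0.19) = 0.4247
Δ_put = exp(−qT)·(N(d₁) − 1) = 0.9465·(0.4247 − 1) = -0.5445

-0.5445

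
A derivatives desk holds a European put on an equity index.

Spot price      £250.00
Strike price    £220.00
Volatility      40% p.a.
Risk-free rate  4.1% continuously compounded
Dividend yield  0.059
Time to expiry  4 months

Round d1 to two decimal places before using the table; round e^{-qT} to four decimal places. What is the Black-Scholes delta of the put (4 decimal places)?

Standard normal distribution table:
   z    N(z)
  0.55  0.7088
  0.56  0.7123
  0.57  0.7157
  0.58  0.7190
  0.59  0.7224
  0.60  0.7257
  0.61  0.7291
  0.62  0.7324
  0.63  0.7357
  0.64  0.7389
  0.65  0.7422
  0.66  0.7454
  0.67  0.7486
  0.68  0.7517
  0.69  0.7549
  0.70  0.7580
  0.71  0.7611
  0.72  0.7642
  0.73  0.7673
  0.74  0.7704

-0.2560

σ√T = 0.4 × 0.5774 = 0.2309
ln(S/K) + (r − q + σ²/2)T = ln(250/220) + (0.041 − 0.059 + 0.4²/2)·0.3333 = 0.1278 + 0.0207 = 0.1485
d₁ = 0.1485 / 0.2309 = 0.6430 → 0.64
N(d₁) = N(0.64) = 0.7389
Δ_put = exp(−qT)·(N(d₁) − 1) = 0.9805·(0.7389 − 1) = -0.2560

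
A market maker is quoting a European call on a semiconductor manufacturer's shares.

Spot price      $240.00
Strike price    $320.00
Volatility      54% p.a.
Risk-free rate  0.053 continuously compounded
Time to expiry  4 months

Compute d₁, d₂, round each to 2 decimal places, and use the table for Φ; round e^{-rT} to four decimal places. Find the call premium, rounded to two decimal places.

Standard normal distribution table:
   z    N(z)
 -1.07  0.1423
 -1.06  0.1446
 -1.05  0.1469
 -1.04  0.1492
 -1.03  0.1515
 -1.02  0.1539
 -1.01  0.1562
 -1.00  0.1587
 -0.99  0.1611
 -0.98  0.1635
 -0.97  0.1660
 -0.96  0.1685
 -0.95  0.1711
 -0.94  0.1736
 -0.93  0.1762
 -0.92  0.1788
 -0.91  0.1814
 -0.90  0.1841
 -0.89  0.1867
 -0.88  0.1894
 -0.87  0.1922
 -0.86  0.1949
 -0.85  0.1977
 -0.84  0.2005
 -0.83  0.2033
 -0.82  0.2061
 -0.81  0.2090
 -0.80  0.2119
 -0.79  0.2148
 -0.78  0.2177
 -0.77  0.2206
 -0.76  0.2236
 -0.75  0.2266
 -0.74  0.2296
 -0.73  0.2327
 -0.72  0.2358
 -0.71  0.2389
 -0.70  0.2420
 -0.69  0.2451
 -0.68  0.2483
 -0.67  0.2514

$8.95

σ√T = 0.54·√0.3333 = 0.3118
d₁ = [ln(240/320) + (0.053 + ½·0.54²)·0.3333] / (σ√T) = (-0.2877 + 0.0663) / 0.3118 = -0.7102 ≈ -0.71
d₂ = -0.7102 − 0.3118 = -1.0220 ≈ -1.02
e^(−rT) = e^(−0.053·0.3333) = 0.9825
N(d₁) = N(-0.71) = 0.2389;  N(d₂) = N(-1.02) = 0.1539
C = 240·0.2389 − 320·0.9825·0.1539 = 57.3360 − 48.3862 = 8.9498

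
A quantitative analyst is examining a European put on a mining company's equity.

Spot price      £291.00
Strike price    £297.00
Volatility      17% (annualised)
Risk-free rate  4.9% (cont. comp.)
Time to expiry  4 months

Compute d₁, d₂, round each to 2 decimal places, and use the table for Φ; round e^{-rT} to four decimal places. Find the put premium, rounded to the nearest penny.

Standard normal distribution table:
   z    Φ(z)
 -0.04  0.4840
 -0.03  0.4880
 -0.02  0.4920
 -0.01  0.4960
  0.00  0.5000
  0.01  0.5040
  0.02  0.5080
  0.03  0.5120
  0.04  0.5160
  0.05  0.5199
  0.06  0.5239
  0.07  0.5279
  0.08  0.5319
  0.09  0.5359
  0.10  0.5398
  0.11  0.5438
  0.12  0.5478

σ√T = 0.17 × 0.5774 = 0.0981
d₁ = [ln(291/297) + (0.049 + 0.17²/2)·0.3333] / 0.0981 = [-0.0204 + 0.0212] / 0.0981 = 0.0076 ≈ 0.01
d₂ = d₁ − σ√T = 0.0076 − 0.0981 = -0.0906 ≈ -0.09
e^(−rT) = e^(−0.049·0.3333) = 0.9838
P = 297·0.9838·N(0.09) − 291·N(-0.01) = 297·0.9838·0.5359 − 291·0.4960 = 156.5839 − 144.3360 = 12.2479

£12.25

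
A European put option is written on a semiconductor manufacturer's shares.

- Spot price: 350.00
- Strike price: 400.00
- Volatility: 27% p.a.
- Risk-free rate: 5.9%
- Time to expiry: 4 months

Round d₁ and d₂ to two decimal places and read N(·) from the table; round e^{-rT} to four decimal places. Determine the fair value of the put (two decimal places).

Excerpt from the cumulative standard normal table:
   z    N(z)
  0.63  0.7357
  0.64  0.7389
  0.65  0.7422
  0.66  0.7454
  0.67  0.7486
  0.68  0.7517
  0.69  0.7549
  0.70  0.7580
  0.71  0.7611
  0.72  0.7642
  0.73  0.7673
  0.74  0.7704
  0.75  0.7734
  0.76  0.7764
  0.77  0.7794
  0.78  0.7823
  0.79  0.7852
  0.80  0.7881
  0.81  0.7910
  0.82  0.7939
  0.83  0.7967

T = 0.3333;  σ√T = 0.1559
d₁ = [ln(350/400) + (0.059 + 0.27²/2)·0.3333] / 0.1559 = [-0.1335 + 0.0318] / 0.1559 = -0.6525 ≈ -0.65
d₂ = d₁ − σ√T = -0.6525 − 0.1559 = -0.8084 ≈ -0.81
e^(−rT) = e^(−0.059·0.3333) = 0.9805
N(−d₂) = N(0.81) = 0.7910;  N(−d₁) = N(0.65) = 0.7422
P = 400·0.9805·0.7910 − 350·0.7422 = 310.2302 − 259.7700 = 50.4602

50.46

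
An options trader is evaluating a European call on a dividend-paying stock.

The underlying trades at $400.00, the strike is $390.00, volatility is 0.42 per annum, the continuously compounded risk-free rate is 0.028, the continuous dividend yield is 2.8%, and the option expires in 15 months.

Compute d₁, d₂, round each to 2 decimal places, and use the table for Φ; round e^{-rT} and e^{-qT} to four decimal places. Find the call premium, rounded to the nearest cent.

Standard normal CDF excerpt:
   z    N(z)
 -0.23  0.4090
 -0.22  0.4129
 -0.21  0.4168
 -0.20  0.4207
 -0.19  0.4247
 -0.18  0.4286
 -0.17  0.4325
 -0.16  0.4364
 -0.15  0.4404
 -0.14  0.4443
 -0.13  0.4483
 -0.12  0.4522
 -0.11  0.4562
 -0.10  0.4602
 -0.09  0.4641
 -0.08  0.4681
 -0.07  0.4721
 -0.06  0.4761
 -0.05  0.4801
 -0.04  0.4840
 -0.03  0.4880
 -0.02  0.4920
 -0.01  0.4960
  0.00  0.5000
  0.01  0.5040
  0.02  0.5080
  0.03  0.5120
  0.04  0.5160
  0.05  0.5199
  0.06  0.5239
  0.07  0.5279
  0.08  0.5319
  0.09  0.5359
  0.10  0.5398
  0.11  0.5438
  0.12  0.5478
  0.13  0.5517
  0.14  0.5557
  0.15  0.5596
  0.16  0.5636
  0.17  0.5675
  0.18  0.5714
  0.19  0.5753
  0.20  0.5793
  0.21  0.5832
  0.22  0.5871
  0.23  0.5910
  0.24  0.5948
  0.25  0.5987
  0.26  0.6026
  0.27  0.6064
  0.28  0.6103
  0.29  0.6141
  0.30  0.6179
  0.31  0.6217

$75.79

T = 1.25;  σ√T = 0.4696
ln(S/K) + (r − q + σ²/2)T = ln(400/390) + (0.028 − 0.028 + 0.42²/2)·1.25 = 0.0253 + 0.1102 = 0.1356
d₁ = 0.1356 / 0.4696 = 0.2887 ⇒ 0.29
d₂ = d₁ − σ√T = 0.2887 − 0.4696 = -0.1809 ⇒ -0.18
e^(−qT) = e^(−0.028·1.25) = 0.9656;  e^(−rT) = e^(−0.028·1.25) = 0.9656
N(d₁) = N(0.29) = 0.6141;  N(d₂) = N(-0.18) = 0.4286
C = 400·0.9656·0.6141 − 390·0.9656·0.4286 = 237.1900 − 161.4039 = 75.7861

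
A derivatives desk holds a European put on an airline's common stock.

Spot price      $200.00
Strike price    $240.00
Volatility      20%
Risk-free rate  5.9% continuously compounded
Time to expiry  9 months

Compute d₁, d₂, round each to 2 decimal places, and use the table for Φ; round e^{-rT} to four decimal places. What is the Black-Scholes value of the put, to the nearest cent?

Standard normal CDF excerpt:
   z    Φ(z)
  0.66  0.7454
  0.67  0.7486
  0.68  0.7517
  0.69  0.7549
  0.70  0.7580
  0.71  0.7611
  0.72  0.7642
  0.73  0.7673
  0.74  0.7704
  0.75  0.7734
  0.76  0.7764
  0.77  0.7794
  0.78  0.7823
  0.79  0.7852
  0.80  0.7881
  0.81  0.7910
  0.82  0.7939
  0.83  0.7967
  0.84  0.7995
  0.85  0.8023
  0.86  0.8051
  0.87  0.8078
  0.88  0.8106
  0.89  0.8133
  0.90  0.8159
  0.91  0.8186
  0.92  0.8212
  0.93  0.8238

T = 0.75;  σ√T = 0.1732
ln(S/K) + (r + σ²/2)T = ln(200/240) + (0.059 + 0.2²/2)·0.75 = -0.1823 + 0.0592 = -0.1231
d₁ = -0.1231 / 0.1732 = -0.7106 ⇒ -0.71
d₂ = d₁ − σ√T = -0.7106 − 0.1732 = -0.8838 ⇒ -0.88
e^(−rT) = e^(−0.059·0.75) = 0.9567
N(−d₂) = N(0.88) = 0.8106;  N(−d₁) = N(0.71) = 0.7611
P = 240·0.9567·0.8106 − 200·0.7611 = 186.1202 − 152.2200 = 33.9002

$33.90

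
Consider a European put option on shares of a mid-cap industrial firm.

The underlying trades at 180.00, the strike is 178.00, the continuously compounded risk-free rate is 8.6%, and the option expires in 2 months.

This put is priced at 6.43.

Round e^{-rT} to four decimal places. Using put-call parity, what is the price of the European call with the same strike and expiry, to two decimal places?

exp(−rT) = exp(−0.086·0.1667) = 0.9858
Put-call parity: C − P = S − K·e^(−rT) = 180 − 178·0.9858 = 180 − 175.4724 = 4.5276
C = P + (C − P) = 6.43 + (4.5276) = 10.9576

10.96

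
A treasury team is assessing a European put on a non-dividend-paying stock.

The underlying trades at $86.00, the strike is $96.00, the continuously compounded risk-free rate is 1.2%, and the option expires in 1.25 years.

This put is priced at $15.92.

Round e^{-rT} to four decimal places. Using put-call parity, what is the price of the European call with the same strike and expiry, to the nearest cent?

e^(−rT) = e^(−0.012·1.25) = 0.9851
Put-call parity: C − P = S − K·e^(−rT) = 86 − 96·0.9851 = 86 − 94.5696 = -8.5696
C = P + (C − P) = 15.92 + (-8.5696) = 7.3504

$7.35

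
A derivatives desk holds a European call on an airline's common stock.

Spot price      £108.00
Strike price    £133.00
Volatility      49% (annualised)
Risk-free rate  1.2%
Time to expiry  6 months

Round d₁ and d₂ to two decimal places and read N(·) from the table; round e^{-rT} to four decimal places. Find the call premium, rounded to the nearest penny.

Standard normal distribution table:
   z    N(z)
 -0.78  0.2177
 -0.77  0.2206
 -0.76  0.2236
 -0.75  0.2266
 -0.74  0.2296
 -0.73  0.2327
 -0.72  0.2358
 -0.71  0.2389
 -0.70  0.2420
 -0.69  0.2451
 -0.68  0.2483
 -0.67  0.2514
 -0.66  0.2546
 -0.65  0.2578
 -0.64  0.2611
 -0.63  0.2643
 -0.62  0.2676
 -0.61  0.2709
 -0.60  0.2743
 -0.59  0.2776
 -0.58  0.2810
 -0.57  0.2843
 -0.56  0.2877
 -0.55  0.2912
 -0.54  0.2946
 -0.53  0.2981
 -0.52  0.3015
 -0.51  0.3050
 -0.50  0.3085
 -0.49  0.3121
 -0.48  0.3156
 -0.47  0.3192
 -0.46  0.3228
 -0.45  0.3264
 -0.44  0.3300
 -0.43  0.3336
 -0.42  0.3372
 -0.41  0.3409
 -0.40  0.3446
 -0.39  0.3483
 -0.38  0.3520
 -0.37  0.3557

σ√T = 0.49 × 0.7071 = 0.3465
ln(S/K) + (r + σ²/2)T = ln(108/133) + (0.012 + 0.49²/2)·0.5 = -0.2082 + 0.0660 = -0.1422
d₁ = -0.1422 / 0.3465 = -0.4104 ⇒ -0.41
d₂ = d₁ − σ√T = -0.4104 − 0.3465 = -0.7569 ⇒ -0.76
e^(−rT) = e^(−0.012·0.5) = 0.9940
C = 108·N(-0.41) − 133·0.9940·N(-0.76) = 108·0.3409 − 133·0.9940·0.2236 = 36.8172 − 29.5604 = 7.2568

£7.26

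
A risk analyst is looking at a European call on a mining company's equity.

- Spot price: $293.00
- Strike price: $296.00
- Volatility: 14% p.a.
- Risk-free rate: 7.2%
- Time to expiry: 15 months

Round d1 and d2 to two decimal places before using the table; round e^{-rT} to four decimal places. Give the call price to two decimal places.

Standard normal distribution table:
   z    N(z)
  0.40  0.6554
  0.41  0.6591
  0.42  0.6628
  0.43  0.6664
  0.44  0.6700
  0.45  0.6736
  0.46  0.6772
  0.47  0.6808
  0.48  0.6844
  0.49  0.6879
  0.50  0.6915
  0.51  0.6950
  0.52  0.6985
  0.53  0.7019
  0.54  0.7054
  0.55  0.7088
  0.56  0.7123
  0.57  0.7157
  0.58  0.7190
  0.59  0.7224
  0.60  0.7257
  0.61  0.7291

σ√T = 0.14 × 1.1180 = 0.1565
d₁ = [ln(293/296) + (0.072 + 0.14²/2)·1.25] / 0.1565 = [-0.0102 + 0.1022] / 0.1565 = 0.5882 which rounds to 0.59
d₂ = d₁ − σ√T = 0.5882 − 0.1565 = 0.4316 which rounds to 0.43
exp(−rT) = exp(−0.072·1.25) = 0.9139
N(d₁) = N(0.59) = 0.7224;  N(d₂) = N(0.43) = 0.6664
C = 293·0.7224 − 296·0.9139·0.6664 = 211.6632 − 180.2708 = 31.3924

$31.39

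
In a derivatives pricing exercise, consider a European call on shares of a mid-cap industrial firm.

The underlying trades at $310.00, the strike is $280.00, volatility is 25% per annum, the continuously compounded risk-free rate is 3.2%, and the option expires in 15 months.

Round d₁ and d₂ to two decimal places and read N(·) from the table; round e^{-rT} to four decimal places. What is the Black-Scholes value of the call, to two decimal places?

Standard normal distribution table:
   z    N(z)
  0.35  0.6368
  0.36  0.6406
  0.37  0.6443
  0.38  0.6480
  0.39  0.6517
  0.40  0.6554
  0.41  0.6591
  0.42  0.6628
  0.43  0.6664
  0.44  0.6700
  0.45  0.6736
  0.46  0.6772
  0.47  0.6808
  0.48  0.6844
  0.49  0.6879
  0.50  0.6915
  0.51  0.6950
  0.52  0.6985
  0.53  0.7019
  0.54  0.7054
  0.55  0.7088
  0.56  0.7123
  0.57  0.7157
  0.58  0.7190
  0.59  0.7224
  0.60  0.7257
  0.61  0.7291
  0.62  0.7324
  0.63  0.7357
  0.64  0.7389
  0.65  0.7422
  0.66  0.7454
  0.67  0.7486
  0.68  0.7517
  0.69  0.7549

σ√T = 0.25·√1.25 = 0.2795
d₁ = [ln(310/280) + (0.032 + 0.25²/2)·1.25] / 0.2795 = [0.1018 + 0.0791] / 0.2795 = 0.6470 ⇒ 0.65
d₂ = d₁ − σ√T = 0.6470 − 0.2795 = 0.3675 ⇒ 0.37
exp(−rT) = exp(−0.032·1.25) = 0.9608
N(d₁) = N(0.65) = 0.7422;  N(d₂) = N(0.37) = 0.6443
C = 310·0.7422 − 280·0.9608·0.6443 = 230.0820 − 173.3322 = 56.7498

$56.75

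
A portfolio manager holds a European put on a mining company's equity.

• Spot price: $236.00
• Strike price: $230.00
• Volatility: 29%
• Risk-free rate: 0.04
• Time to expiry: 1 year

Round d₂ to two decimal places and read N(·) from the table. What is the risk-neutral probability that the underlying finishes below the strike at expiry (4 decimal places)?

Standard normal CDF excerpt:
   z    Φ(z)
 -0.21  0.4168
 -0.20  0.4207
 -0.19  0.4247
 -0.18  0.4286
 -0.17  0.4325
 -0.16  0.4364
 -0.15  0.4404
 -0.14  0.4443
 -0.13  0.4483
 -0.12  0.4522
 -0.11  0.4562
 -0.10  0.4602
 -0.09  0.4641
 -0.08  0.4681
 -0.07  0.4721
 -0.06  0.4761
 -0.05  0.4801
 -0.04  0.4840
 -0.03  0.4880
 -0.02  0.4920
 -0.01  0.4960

σ√T = 0.29 × 1.0000 = 0.2900
d₁ = [ln(236/230) + (0.04 + ½·0.29²)·1] / (σ√T) = (0.0258 + 0.0820) / 0.2900 = 0.3717 which rounds to 0.37
d₂ = 0.3717 − 0.2900 = 0.0817 which rounds to 0.08
Pr(exercise) under Q = N(−d₂) = N(-0.08) = 0.4681

0.4681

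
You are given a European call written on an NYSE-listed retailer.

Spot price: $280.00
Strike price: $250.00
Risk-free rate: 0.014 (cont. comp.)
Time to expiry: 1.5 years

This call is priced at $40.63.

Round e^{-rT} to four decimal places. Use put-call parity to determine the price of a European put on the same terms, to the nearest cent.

exp(−rT) = exp(−0.014·1.5) = 0.9792
Put-call parity: C − P = S − K·e^(−rT) = 280 − 250·0.9792 = 280 − 244.8000 = 35.2000
P = C − (C − P) = 40.63 − (35.2000) = 5.4300

$5.43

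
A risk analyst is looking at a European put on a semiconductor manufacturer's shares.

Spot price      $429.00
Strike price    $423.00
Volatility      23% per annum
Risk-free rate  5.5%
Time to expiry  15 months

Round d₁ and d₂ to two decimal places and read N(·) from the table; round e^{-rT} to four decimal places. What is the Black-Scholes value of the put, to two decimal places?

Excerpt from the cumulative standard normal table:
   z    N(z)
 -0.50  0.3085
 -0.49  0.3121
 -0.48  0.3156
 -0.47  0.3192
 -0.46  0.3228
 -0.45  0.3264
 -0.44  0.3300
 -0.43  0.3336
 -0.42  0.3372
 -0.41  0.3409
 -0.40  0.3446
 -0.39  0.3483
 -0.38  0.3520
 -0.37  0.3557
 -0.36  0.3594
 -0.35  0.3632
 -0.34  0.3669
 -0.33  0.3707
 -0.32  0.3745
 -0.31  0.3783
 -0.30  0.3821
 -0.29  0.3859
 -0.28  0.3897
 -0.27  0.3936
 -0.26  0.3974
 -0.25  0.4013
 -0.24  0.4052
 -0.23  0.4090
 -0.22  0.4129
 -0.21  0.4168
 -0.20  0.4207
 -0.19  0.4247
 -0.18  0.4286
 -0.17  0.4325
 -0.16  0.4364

T = 1.25;  σ√T = 0.2571
d₁ = [ln(429/423) + (0.055 + 0.23²/2)·1.25] / 0.2571 = [0.0141 + 0.1018] / 0.2571 = 0.4507 which rounds to 0.45
d₂ = d₁ − σ√T = 0.4507 − 0.2571 = 0.1936 which rounds to 0.19
e^(−rT) = e^(−0.055·1.25) = 0.9336
P = 423·0.9336·N(-0.19) − 429·N(-0.45) = 423·0.9336·0.4247 − 429·0.3264 = 167.7195 − 140.0256 = 27.6939

$27.69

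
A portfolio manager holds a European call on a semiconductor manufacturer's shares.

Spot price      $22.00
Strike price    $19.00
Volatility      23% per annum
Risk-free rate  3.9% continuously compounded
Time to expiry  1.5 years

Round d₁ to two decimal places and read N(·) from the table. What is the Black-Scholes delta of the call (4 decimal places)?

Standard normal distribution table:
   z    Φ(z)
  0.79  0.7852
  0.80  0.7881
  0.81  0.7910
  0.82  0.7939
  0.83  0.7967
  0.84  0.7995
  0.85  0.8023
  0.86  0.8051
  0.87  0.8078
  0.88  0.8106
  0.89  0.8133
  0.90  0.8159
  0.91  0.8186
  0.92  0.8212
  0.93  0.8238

0.8078

σ√T = 0.23·√1.5 = 0.2817
ln(S/K) + (r + σ²/2)T = ln(22/19) + (0.039 + 0.23²/2)·1.5 = 0.1466 + 0.0982 = 0.2448
d₁ = 0.2448 / 0.2817 = 0.8690 ≈ 0.87
N(d₁) = N(0.87) = 0.8078
Δ_call = N(d₁) = 0.8078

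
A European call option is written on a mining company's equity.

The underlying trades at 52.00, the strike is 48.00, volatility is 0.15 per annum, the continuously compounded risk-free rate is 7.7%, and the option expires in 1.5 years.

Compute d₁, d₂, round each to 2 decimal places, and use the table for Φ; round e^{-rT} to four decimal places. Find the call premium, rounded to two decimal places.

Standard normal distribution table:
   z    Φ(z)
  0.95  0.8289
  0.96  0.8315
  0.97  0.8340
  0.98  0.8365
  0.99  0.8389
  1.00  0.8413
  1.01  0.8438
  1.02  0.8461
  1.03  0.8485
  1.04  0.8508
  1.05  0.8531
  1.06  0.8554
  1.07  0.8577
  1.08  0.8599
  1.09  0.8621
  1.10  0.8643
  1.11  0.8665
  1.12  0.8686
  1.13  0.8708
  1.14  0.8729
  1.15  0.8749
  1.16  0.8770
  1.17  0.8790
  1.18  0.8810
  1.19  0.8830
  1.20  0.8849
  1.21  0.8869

9.94

σ√T = 0.15·√1.5 = 0.1837
d₁ = [ln(52/48) + (0.077 + 0.15²/2)·1.5] / 0.1837 = [0.0800 + 0.1324] / 0.1837 = 1.1563 ⇒ 1.16
d₂ = d₁ − σ√T = 1.1563 − 0.1837 = 0.9725 ⇒ 0.97
e^(−rT) = e^(−0.077·1.5) = 0.8909
C = 52·N(1.16) − 48·0.8909·N(0.97) = 52·0.8770 − 48·0.8909·0.8340 = 45.6040 − 35.6645 = 9.9395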